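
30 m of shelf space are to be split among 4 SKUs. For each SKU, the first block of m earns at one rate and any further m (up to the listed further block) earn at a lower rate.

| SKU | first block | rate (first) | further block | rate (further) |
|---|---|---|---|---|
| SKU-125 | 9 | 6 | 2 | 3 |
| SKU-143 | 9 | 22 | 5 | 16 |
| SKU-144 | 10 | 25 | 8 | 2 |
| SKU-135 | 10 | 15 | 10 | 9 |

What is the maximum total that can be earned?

Order all 8 blocks by rate: SKU-144/first 25 > SKU-143/first 22 > SKU-143/second 16 > SKU-135/first 15 > SKU-135/second 9 > SKU-125/first 6 > SKU-125/second 3 > SKU-144/second 2.
SKU-144 first at 25: fill all 10 → 20 left.
Fill SKU-143 first block (9 at 22) → 11 left.
Fill SKU-143 second block (5 at 16) → 6 left.
SKU-135 first at 15: only 6 left, fill 6.
Total = 25×10 + 22×9 + 16×5 + 15×6 = 618.

618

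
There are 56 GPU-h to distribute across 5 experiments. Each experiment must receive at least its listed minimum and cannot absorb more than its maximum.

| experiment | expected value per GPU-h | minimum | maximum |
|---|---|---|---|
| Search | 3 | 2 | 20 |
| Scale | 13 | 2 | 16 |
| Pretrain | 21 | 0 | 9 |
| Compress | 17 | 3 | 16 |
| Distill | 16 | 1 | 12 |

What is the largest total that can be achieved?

Meeting every minimum uses 2+2+0+3+1 = 8 GPU-h, leaving 48.
Order the experiments by expected value per GPU-h: Pretrain 21 > Compress 17 > Distill 16 > Scale 13 > Search 3.
Pretrain: +9 to 9 (cap) ; 39 left.
Compress takes 13 more to reach its cap of 16 ; 26 left.
Distill takes 11 more to reach its cap of 12 ; 15 left.
Scale: +14 to 16 (cap) ; 1 left.
Search has room for 18 more but only 1 remain, so it gets 3.
Total = 3×3 + 13×16 + 21×9 + 17×16 + 16×12 = 870.

870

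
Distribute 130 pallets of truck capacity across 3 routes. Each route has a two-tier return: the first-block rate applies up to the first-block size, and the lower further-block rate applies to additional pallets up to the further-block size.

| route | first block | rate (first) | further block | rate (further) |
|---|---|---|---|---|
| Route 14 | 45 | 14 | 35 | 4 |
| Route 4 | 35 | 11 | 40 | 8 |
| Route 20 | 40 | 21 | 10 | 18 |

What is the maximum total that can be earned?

Rank every tier by rate: Route 20/T1 21 > Route 20/T2 18 > Route 14/T1 14 > Route 4/T1 11 > Route 4/T2 8 > Route 14/T2 4.
Route 20/T1 (21): +40 ; 90 left.
Route 20 T2 at 18: fill all 10 ; 80 left.
Fill Route 14 T1 block (45 at 14) ; 35 left.
Route 4 T1 at 11: fill all 35 ; 0 left.
Total = 21×40 + 18×10 + 14×45 + 11×35 = 2035.

2035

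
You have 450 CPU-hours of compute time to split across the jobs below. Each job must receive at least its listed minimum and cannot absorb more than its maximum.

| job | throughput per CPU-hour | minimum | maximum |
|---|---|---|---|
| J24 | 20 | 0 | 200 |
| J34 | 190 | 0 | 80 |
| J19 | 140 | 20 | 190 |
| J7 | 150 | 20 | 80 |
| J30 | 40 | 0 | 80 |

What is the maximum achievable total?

Meeting every minimum uses 0+0+20+20+0 = 40 CPU-hours, leaving 410.
Rank by throughput per CPU-hour: J34 190 > J7 150 > J19 140 > J30 40 > J24 20.
Give J34 80 more to hit its cap of 80 ; 330 left.
Give J7 60 more to hit its cap of 80 ; 270 left.
Give J19 170 more to hit its cap of 190 ; 100 left.
J30 takes 80 more to reach its cap of 80 ; 20 left.
J24: +20 (room for 200) → 20. Pool exhausted.
Total = 20×20 + 190×80 + 140×190 + 150×80 + 40×80 = 57400.

57400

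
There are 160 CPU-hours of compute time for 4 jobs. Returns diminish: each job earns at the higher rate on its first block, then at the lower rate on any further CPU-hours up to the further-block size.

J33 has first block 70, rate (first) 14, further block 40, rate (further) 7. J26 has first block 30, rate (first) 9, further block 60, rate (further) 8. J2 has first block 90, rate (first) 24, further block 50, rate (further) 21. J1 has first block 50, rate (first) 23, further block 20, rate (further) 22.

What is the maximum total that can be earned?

3750

Treat each block as its own option and order by rate: J2/first 24 > J1/first 23 > J1/second 22 > J2/second 21 > J33/first 14 > J26/first 9 > J26/second 8 > J33/second 7.
J2/first (24): +90 → 70 left.
Fill J1 first block (50 at 23) → 20 left.
Fill J1 second block (20 at 22) → 0 left.
Total = 24×90 + 23×50 + 22×20 = 3750.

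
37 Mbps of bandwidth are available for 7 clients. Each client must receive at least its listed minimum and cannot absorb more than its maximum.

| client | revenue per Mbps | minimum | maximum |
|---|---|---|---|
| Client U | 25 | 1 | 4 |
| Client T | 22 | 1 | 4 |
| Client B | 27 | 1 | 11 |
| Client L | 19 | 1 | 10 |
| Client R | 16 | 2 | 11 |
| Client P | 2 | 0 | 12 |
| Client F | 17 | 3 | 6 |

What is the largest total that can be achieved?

Meeting every minimum uses 1+1+1+1+2+0+3 = 9 Mbps, leaving 28.
Rank by revenue per Mbps: Client B 27 > Client U 25 > Client T 22 > Client L 19 > Client F 17 > Client R 16 > Client P 2.
Client B: +10 to 11 (cap) → 18 left.
Client U: +3 to 4 (cap) → 15 left.
Client T takes 3 more to reach its cap of 4 → 12 left.
Client L takes 9 more to reach its cap of 10 → 3 left.
Client F: +3 to 6 (cap) → 0 left.
Total = 25×4 + 22×4 + 27×11 + 19×10 + 16×2 + 17×6 = 809.

809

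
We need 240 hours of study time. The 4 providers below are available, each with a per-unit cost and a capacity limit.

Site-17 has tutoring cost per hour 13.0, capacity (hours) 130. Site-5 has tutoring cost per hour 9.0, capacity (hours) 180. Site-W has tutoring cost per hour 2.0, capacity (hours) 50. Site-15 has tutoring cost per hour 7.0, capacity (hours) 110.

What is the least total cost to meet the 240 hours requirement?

Cheapest first:
Take 50 from Site-W at 2.0 → need 190 more.
Take 110 from Site-15 at 7.0 → need 80 more.
Site-5 at 9.0: take 80 of its 180 → requirement met.
Site-17: unused.
Cost = 50×2.0 + 110×7.0 + 80×9.0 = 1590.

1590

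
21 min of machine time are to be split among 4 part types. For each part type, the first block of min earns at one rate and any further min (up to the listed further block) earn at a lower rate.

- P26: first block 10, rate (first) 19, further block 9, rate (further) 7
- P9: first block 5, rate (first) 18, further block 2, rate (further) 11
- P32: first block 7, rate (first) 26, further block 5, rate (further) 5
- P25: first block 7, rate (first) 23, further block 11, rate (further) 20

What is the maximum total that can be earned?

Order all 8 blocks by rate: P32/T1 26 > P25/T1 23 > P25/T2 20 > P26/T1 19 > P9/T1 18 > P9/T2 11 > P26/T2 7 > P32/T2 5.
Fill P32 T1 block (7 at 26) → 14 left.
Fill P25 T1 block (7 at 23) → 7 left.
7 remain; put them into P25 T2 at 20.
Total = 26×7 + 23×7 + 20×7 = 483.

483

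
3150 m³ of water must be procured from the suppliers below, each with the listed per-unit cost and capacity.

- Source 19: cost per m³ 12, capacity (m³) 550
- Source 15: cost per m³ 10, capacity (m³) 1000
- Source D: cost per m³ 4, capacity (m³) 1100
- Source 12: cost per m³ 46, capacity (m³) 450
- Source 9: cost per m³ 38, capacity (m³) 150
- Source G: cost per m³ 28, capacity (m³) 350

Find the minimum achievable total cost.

36500

Cheapest first:
Source D at 4: take all 1100 m³ → 2050 still needed.
Take 1000 from Source 15 at 10 → need 1050 more.
Source 19 at 12: take all 550 m³ → 500 still needed.
Source G (28): use full 350 → 150 m³ to go.
Take 150 from Source 9 at 38 → need 0 more.
Source 12: unused.
Cost = 1100×4 + 1000×10 + 550×12 + 350×28 + 150×38 = 36500.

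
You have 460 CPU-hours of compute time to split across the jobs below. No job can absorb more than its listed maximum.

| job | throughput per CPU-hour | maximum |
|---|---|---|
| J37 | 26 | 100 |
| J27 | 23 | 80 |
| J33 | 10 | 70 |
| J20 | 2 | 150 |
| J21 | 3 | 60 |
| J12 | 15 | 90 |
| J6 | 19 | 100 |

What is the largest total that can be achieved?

Highest throughput per CPU-hour first: J37 26 > J27 23 > J6 19 > J12 15 > J33 10 > J21 3 > J20 2.
Give J37 100 to hit its cap of 100 ; 360 left.
Give J27 80 to hit its cap of 80 ; 280 left.
J6: +100 to 100 (cap) ; 180 left.
J12 takes 90 to reach its cap of 90 ; 90 left.
J33 takes 70 to reach its cap of 70 ; 20 left.
J21: +20 (room for 60) → 20. Pool exhausted.
Total = 26×100 + 23×80 + 10×70 + 3×20 + 15×90 + 19×100 = 8450.

8450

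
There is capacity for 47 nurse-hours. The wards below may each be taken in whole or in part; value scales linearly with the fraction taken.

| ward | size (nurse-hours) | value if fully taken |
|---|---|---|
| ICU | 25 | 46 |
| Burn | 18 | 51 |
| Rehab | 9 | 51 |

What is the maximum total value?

138.8

Sort by value density: Rehab 51/9≈5.67, Burn 51/18≈2.83, ICU 46/25≈1.84.
Rehab: take in full, 9 nurse-hours for value 51 → 38 left.
Take all of Burn (18 nurse-hours, value 51) → 20 nurse-hours left.
Only 20 nurse-hours remain; take 20/25 of ICU for value 46×20/25 = 36.8.
Total value = 138.8.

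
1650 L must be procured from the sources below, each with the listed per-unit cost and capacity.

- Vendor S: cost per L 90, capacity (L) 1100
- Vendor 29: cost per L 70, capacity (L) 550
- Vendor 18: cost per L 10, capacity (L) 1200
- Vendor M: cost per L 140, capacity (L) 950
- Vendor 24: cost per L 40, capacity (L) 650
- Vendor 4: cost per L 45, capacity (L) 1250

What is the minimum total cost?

Cheapest first:
Vendor 18 at 10: take all 1200 L — 450 still needed.
Take 450 from Vendor 24 at 40 to finish.
Vendor 4, Vendor 29, Vendor S, Vendor M: unused.
Cost = 1200×10 + 450×40 = 30000.

30000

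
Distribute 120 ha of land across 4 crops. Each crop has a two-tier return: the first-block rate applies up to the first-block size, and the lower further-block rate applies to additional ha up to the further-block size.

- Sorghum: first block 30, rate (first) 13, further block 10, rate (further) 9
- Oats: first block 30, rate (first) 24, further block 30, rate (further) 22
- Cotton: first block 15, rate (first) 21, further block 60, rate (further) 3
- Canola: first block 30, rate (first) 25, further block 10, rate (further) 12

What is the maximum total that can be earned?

2640

Treat each block as its own option and order by rate: Canola/first 25 > Oats/first 24 > Oats/second 22 > Cotton/first 21 > Sorghum/first 13 > Canola/second 12 > Sorghum/second 9 > Cotton/second 3.
Canola/first (25): +30 ; 90 left.
Oats first at 24: fill all 30 ; 60 left.
Oats/second (22): +30 ; 30 left.
Cotton first at 21: fill all 15 ; 15 left.
Sorghum/first: +15 of 30 at 13; pool empty.
Total = 25×30 + 24×30 + 22×30 + 21×15 + 13×15 = 2640.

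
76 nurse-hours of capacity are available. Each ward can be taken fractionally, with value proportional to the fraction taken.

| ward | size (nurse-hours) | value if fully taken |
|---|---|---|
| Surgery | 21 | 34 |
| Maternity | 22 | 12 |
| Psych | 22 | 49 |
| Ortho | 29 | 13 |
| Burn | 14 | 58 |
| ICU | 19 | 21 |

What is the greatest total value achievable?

Rank by value-to-size ratio: Burn 58/14≈4.14, Psych 49/22≈2.23, Surgery 34/21≈1.62, ICU 21/19≈1.11, Maternity 12/22≈0.545, Ortho 13/29≈0.448.
Burn: take in full, 14 nurse-hours for value 58 — 62 left.
Take all of Psych (22 nurse-hours, value 49) — 40 nurse-hours left.
All 21 nurse-hours of Surgery fit (value 34) — 19 remain.
Take all of ICU (19 nurse-hours, value 21) — 0 nurse-hours left.
Total value = 162.

162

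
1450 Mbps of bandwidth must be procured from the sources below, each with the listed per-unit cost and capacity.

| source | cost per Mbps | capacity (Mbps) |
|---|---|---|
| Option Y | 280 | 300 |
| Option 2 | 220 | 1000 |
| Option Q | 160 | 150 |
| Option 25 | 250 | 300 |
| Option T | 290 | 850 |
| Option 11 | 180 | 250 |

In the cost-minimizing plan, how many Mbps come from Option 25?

Use sources in increasing cost order.
Option Q at 160: take all 150 Mbps — 1300 still needed.
Option 11 at 180: take all 250 Mbps — 1050 still needed.
Take 1000 from Option 2 at 220 — need 50 more.
Take 50 from Option 25 at 250 to finish.
Option Y, Option T: unused.

50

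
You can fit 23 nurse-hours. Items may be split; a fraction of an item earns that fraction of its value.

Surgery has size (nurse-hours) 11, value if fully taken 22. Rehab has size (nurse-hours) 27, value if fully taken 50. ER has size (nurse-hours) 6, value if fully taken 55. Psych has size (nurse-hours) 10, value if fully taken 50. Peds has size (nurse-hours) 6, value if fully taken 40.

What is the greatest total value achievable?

Best value per unit of size first: ER 55/6≈9.17, Peds 40/6≈6.67, Psych 50/10≈5, Surgery 22/11≈2, Rehab 50/27≈1.85.
Take all of ER (6 nurse-hours, value 55) → 17 nurse-hours left.
Take all of Peds (6 nurse-hours, value 40) → 11 nurse-hours left.
Psych: take in full, 10 nurse-hours for value 50 → 1 left.
Only 1 nurse-hours remain; take 1/11 of Surgery for value 22×1/11 = 2.
Total value = 147.

147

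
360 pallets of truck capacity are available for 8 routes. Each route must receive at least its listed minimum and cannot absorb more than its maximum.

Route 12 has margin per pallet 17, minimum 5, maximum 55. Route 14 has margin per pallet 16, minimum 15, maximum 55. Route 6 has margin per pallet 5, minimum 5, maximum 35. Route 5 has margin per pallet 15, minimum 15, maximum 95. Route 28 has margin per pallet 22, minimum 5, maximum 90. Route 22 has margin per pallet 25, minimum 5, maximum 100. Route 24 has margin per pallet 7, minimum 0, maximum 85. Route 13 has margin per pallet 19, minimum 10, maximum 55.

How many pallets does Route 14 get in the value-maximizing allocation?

40

Meeting every minimum uses 5+15+5+15+5+5+0+10 = 60 pallets, leaving 300.
Highest margin per pallet first: Route 22 25 > Route 28 22 > Route 13 19 > Route 12 17 > Route 14 16 > Route 5 15 > Route 24 7 > Route 6 5.
Give Route 22 95 more to hit its cap of 100 ; 205 left.
Route 28 takes 85 more to reach its cap of 90 ; 120 left.
Route 13 takes 45 more to reach its cap of 55 ; 75 left.
Give Route 12 50 more to hit its cap of 55 ; 25 left.
Route 14: +25 (room for 40) → 40. Pool exhausted.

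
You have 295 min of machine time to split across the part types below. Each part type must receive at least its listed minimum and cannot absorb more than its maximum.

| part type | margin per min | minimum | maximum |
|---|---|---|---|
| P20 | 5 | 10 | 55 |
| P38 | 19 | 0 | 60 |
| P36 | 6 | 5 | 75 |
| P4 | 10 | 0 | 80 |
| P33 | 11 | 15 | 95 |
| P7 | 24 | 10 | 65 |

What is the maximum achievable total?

4425

Meeting every minimum uses 10+0+5+0+15+10 = 40 min, leaving 255.
Rank by margin per min: P7 24 > P38 19 > P33 11 > P4 10 > P36 6 > P20 5.
P7 takes 55 more to reach its cap of 65 — 200 left.
P38: +60 to 60 (cap) — 140 left.
Give P33 80 more to hit its cap of 95 — 60 left.
Only 60 left; P4 takes them to reach 60.
Total = 5×10 + 19×60 + 6×5 + 10×60 + 11×95 + 24×65 = 4425.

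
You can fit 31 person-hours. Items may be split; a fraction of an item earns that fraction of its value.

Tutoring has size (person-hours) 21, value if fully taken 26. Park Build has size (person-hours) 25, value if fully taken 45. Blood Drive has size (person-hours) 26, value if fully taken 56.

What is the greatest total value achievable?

65

Sort by value density: Blood Drive 56/26≈2.15, Park Build 45/25≈1.8, Tutoring 26/21≈1.24.
All 26 person-hours of Blood Drive fit (value 56) — 5 remain.
Fill the last 5 person-hours with part of Park Build: 5/25 of it earns 9.
Total value = 65.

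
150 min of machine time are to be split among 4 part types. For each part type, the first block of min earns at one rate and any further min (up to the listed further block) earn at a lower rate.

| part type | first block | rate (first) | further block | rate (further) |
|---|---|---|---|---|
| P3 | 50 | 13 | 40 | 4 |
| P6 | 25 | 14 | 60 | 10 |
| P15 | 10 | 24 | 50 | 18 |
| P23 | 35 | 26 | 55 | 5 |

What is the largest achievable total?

Treat each block as its own option and order by rate: P23/first 26 > P15/first 24 > P15/second 18 > P6/first 14 > P3/first 13 > P6/second 10 > P23/second 5 > P3/second 4.
P23/first (26): +35 → 115 left.
P15 first at 24: fill all 10 → 105 left.
P15/second (18): +50 → 55 left.
Fill P6 first block (25 at 14) → 30 left.
P3/first: +30 of 50 at 13; pool empty.
Total = 26×35 + 24×10 + 18×50 + 14×25 + 13×30 = 2790.

2790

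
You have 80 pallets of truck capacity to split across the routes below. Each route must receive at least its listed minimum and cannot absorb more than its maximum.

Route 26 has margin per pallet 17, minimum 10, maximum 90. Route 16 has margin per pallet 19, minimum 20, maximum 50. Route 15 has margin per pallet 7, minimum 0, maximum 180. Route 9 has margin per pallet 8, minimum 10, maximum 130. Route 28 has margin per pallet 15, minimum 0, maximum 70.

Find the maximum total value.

1370

Meeting every minimum uses 10+20+0+10+0 = 40 pallets, leaving 40.
Order the routes by margin per pallet: Route 16 19 > Route 26 17 > Route 28 15 > Route 9 8 > Route 15 7.
Route 16 takes 30 more to reach its cap of 50 → 10 left.
Only 10 left; Route 26 takes them to reach 20.
Total = 17×20 + 19×50 + 8×10 = 1370.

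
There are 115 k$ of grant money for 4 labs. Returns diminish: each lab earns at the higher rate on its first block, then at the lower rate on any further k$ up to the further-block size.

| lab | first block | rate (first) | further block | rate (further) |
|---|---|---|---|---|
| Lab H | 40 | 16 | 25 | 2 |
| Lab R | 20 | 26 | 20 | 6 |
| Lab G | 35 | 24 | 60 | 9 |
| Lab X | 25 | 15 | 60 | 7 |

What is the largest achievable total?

Order all 8 blocks by rate: Lab R/tier1 26 > Lab G/tier1 24 > Lab H/tier1 16 > Lab X/tier1 15 > Lab G/tier2 9 > Lab X/tier2 7 > Lab R/tier2 6 > Lab H/tier2 2.
Lab R tier1 at 26: fill all 20 — 95 left.
Lab G tier1 at 24: fill all 35 — 60 left.
Lab H tier1 at 16: fill all 40 — 20 left.
20 remain; put them into Lab X tier1 at 15.
Total = 26×20 + 24×35 + 16×40 + 15×20 = 2300.

2300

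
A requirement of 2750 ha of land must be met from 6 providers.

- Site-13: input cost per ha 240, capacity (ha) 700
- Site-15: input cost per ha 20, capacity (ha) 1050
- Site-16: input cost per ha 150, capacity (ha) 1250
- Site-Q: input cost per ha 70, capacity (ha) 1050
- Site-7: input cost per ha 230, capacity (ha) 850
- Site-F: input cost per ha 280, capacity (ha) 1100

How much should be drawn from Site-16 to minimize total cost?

Use providers in increasing cost order.
Site-15 at 20: take all 1050 ha → 1700 still needed.
Site-Q at 70: take all 1050 ha → 650 still needed.
Take 650 from Site-16 at 150 to finish.
Site-7, Site-13, Site-F: unused.

650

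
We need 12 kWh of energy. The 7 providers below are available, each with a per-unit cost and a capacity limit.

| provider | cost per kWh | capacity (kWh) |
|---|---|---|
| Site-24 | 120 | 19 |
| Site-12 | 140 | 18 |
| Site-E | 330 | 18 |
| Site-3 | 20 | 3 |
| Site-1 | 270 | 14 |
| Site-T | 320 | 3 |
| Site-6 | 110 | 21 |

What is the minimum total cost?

Fill from the cheapest provider first.
Take 3 from Site-3 at 20 — need 9 more.
Site-6 (110): take the remaining 9 — done.
Site-24, Site-12, Site-1, Site-T, Site-E: unused.
Cost = 3×20 + 9×110 = 1050.

1050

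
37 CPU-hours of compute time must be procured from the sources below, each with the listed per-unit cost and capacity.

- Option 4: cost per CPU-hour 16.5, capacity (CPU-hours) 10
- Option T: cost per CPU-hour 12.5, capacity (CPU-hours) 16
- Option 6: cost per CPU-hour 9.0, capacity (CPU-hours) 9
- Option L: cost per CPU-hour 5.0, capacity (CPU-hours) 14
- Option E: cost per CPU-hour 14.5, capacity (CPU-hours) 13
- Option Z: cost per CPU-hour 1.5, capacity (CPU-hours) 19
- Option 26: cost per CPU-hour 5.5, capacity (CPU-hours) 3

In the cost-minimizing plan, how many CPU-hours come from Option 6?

1

Use sources in increasing cost order.
Option Z at 1.5: take all 19 CPU-hours → 18 still needed.
Option L (5.0): use full 14 → 4 CPU-hours to go.
Option 26 (5.5): use full 3 → 1 CPU-hours to go.
Take 1 from Option 6 at 9.0 to finish.
Option T, Option E, Option 4: unused.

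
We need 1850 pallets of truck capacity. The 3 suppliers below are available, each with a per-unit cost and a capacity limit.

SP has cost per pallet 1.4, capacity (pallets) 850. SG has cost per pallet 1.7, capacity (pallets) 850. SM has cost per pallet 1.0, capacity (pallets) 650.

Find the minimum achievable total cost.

Use suppliers in increasing cost order.
Take 650 from SM at 1.0 → need 1200 more.
SP at 1.4: take all 850 pallets → 350 still needed.
Take 350 from SG at 1.7 to finish.
Cost = 650×1.0 + 850×1.4 + 350×1.7 = 2435.

2435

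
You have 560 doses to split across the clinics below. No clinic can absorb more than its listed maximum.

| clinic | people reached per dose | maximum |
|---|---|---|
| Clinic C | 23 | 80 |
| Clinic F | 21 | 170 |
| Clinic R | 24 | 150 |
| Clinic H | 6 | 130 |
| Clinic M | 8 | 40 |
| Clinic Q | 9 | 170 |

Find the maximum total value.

10450

Order the clinics by people reached per dose: Clinic R 24 > Clinic C 23 > Clinic F 21 > Clinic Q 9 > Clinic M 8 > Clinic H 6.
Give Clinic R 150 to hit its cap of 150 → 410 left.
Give Clinic C 80 to hit its cap of 80 → 330 left.
Clinic F takes 170 to reach its cap of 170 → 160 left.
Clinic Q has room for 170 but only 160 remain, so it gets 160.
Total = 23×80 + 21×170 + 24×150 + 9×160 = 10450.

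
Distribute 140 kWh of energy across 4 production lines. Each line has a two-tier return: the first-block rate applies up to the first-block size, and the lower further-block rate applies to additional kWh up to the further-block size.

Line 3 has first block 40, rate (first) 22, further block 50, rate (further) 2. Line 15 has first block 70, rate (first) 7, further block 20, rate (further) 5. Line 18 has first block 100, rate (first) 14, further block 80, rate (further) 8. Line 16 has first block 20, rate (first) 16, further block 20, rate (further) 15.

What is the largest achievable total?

Rank every tier by rate: Line 3/first 22 > Line 16/first 16 > Line 16/second 15 > Line 18/first 14 > Line 18/second 8 > Line 15/first 7 > Line 15/second 5 > Line 3/second 2.
Fill Line 3 first block (40 at 22) — 100 left.
Line 16 first at 16: fill all 20 — 80 left.
Line 16 second at 15: fill all 20 — 60 left.
Line 18 first at 14: only 60 left, fill 60.
Total = 22×40 + 16×20 + 15×20 + 14×60 = 2340.

2340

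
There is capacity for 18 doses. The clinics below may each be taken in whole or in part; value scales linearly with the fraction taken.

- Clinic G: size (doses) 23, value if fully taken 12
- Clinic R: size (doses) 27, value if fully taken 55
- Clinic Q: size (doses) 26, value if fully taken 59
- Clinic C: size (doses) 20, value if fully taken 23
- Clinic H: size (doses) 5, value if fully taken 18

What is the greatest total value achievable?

47.5

Rank by value-to-size ratio: Clinic H 18/5≈3.6, Clinic Q 59/26≈2.27, Clinic R 55/27≈2.04, Clinic C 23/20≈1.15, Clinic G 12/23≈0.522.
All 5 doses of Clinic H fit (value 18) → 13 remain.
13 doses left: a 13/26 share of Clinic Q gives 59×13/26 = 29.5.
Total value = 47.5.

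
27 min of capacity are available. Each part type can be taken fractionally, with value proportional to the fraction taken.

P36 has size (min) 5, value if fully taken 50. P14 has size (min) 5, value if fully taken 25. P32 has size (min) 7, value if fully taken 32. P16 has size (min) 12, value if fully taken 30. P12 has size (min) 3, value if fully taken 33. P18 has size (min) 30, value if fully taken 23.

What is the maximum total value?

157.5

Sort by value density: P12 33/3≈11, P36 50/5≈10, P14 25/5≈5, P32 32/7≈4.57, P16 30/12≈2.5, P18 23/30≈0.767.
Take all of P12 (3 min, value 33) — 24 min left.
P36: take in full, 5 min for value 50 — 19 left.
P14: take in full, 5 min for value 25 — 14 left.
All 7 min of P32 fit (value 32) — 7 remain.
Only 7 min remain; take 7/12 of P16 for value 30×7/12 = 17.5.
Total value = 157.5.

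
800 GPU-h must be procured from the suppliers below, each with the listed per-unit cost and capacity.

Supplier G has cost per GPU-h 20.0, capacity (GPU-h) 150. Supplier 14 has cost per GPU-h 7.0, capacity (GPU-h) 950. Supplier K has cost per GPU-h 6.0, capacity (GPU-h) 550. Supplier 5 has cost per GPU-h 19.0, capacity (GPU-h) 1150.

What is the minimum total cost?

5050

Use suppliers in increasing cost order.
Supplier K at 6.0: take all 550 GPU-h ; 250 still needed.
Supplier 14 at 7.0: take 250 of its 950 ; requirement met.
Supplier 5, Supplier G: unused.
Cost = 550×6.0 + 250×7.0 = 5050.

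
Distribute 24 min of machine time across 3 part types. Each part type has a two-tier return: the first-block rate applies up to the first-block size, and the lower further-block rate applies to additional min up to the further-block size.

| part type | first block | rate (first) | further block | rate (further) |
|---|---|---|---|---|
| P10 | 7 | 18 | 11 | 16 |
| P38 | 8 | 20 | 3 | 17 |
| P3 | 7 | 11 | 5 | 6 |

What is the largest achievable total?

Order all 6 blocks by rate: P38/first 20 > P10/first 18 > P38/second 17 > P10/second 16 > P3/first 11 > P3/second 6.
Fill P38 first block (8 at 20) — 16 left.
P10/first (18): +7 — 9 left.
P38/second (17): +3 — 6 left.
6 remain; put them into P10 second at 16.
Total = 20×8 + 18×7 + 17×3 + 16×6 = 433.

433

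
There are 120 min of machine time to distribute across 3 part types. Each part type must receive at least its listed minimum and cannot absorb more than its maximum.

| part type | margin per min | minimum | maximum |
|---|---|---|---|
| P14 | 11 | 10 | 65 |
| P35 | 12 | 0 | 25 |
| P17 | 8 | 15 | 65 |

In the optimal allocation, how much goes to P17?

Meeting every minimum uses 10+0+15 = 25 min, leaving 95.
Rank by margin per min: P35 12 > P14 11 > P17 8.
P35: +25 to 25 (cap) ; 70 left.
P14: +55 to 65 (cap) ; 15 left.
P17: +15 (room for 50) → 30. Pool exhausted.

30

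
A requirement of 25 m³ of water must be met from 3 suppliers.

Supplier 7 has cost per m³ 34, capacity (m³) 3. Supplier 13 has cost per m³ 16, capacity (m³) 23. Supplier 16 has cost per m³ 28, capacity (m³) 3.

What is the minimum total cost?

Use suppliers in increasing cost order.
Take 23 from Supplier 13 at 16 ; need 2 more.
Take 2 from Supplier 16 at 28 to finish.
Supplier 7: unused.
Cost = 23×16 + 2×28 = 424.

424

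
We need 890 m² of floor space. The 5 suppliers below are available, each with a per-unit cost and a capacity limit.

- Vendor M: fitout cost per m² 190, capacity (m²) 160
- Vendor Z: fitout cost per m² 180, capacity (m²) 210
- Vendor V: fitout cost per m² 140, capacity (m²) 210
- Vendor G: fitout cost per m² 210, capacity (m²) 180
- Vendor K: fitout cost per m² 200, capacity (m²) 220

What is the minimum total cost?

160500

Use suppliers in increasing cost order.
Take 210 from Vendor V at 140 → need 680 more.
Vendor Z at 180: take all 210 m² → 470 still needed.
Vendor M (190): use full 160 → 310 m² to go.
Vendor K (200): use full 220 → 90 m² to go.
Vendor G at 210: take 90 of its 180 → requirement met.
Cost = 210×140 + 210×180 + 160×190 + 220×200 + 90×210 = 160500.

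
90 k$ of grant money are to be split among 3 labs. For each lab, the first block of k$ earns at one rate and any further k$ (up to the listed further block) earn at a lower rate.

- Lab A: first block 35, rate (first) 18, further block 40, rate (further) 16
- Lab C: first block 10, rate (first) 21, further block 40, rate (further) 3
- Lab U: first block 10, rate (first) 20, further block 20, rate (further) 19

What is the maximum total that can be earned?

Order all 6 blocks by rate: Lab C/tier1 21 > Lab U/tier1 20 > Lab U/tier2 19 > Lab A/tier1 18 > Lab A/tier2 16 > Lab C/tier2 3.
Lab C tier1 at 21: fill all 10 — 80 left.
Fill Lab U tier1 block (10 at 20) — 70 left.
Lab U/tier2 (19): +20 — 50 left.
Fill Lab A tier1 block (35 at 18) — 15 left.
Lab A tier2 at 16: only 15 left, fill 15.
Total = 21×10 + 20×10 + 19×20 + 18×35 + 16×15 = 1660.

1660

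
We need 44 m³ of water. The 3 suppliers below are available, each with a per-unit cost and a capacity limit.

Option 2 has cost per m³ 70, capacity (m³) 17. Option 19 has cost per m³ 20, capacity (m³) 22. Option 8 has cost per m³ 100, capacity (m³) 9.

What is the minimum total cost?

Cheapest first:
Option 19 at 20: take all 22 m³ → 22 still needed.
Take 17 from Option 2 at 70 → need 5 more.
Option 8 (100): take the remaining 5 → done.
Cost = 22×20 + 17×70 + 5×100 = 2130.

2130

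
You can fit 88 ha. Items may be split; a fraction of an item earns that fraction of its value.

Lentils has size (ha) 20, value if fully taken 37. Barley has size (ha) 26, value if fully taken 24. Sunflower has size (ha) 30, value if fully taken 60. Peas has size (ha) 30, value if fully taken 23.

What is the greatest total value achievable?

130.2

Best value per unit of size first: Sunflower 60/30≈2, Lentils 37/20≈1.85, Barley 24/26≈0.923, Peas 23/30≈0.767.
Take all of Sunflower (30 ha, value 60) — 58 ha left.
All 20 ha of Lentils fit (value 37) — 38 remain.
Barley: take in full, 26 ha for value 24 — 12 left.
Only 12 ha remain; take 12/30 of Peas for value 23×12/30 = 9.2.
Total value = 130.2.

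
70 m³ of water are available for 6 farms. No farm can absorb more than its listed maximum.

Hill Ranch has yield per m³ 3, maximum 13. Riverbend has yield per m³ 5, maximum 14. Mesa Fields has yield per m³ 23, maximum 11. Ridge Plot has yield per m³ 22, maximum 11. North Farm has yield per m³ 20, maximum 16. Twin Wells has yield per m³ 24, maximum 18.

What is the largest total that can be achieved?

1317

Highest yield per m³ first: Twin Wells 24 > Mesa Fields 23 > Ridge Plot 22 > North Farm 20 > Riverbend 5 > Hill Ranch 3.
Give Twin Wells 18 to hit its cap of 18 ; 52 left.
Mesa Fields takes 11 to reach its cap of 11 ; 41 left.
Ridge Plot takes 11 to reach its cap of 11 ; 30 left.
North Farm: +16 to 16 (cap) ; 14 left.
Riverbend takes 14 to reach its cap of 14 ; 0 left.
Total = 5×14 + 23×11 + 22×11 + 20×16 + 24×18 = 1317.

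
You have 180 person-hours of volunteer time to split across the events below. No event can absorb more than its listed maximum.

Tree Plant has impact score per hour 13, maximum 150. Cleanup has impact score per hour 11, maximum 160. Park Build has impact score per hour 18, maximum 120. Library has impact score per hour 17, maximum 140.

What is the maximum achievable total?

3180

Rank by impact score per hour: Park Build 18 > Library 17 > Tree Plant 13 > Cleanup 11.
Park Build takes 120 to reach its cap of 120 — 60 left.
Library: +60 (room for 140) → 60. Pool exhausted.
Total = 18×120 + 17×60 = 3180.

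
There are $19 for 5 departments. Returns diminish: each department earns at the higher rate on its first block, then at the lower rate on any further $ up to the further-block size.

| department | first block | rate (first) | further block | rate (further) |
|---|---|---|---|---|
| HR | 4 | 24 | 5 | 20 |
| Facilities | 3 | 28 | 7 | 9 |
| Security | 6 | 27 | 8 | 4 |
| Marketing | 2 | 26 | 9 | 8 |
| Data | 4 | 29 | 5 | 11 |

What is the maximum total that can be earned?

510

Rank every tier by rate: Data/tier1 29 > Facilities/tier1 28 > Security/tier1 27 > Marketing/tier1 26 > HR/tier1 24 > HR/tier2 20 > Data/tier2 11 > Facilities/tier2 9 > Marketing/tier2 8 > Security/tier2 4.
Data/tier1 (29): +4 → 15 left.
Facilities/tier1 (28): +3 → 12 left.
Security/tier1 (27): +6 → 6 left.
Fill Marketing tier1 block (2 at 26) → 4 left.
Fill HR tier1 block (4 at 24) → 0 left.
Total = 29×4 + 28×3 + 27×6 + 26×2 + 24×4 = 510.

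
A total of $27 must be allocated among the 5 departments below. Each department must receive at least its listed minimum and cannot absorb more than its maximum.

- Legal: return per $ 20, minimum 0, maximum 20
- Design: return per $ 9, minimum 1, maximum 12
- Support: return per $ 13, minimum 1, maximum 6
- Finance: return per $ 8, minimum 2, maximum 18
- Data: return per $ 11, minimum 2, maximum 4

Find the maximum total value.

473

Meeting every minimum uses 0+1+1+2+2 = 6 $, leaving 21.
Rank by return per $: Legal 20 > Support 13 > Data 11 > Design 9 > Finance 8.
Legal takes 20 more to reach its cap of 20 ; 1 left.
Only 1 left; Support takes them to reach 2.
Total = 20×20 + 9×1 + 13×2 + 8×2 + 11×2 = 473.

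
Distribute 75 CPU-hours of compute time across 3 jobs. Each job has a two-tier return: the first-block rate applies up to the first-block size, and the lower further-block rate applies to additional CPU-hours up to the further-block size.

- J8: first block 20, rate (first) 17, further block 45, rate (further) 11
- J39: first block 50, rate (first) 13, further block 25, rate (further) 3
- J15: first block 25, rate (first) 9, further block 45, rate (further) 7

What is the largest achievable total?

1045

Rank every tier by rate: J8/T1 17 > J39/T1 13 > J8/T2 11 > J15/T1 9 > J15/T2 7 > J39/T2 3.
J8 T1 at 17: fill all 20 — 55 left.
Fill J39 T1 block (50 at 13) — 5 left.
5 remain; put them into J8 T2 at 11.
Total = 17×20 + 13×50 + 11×5 = 1045.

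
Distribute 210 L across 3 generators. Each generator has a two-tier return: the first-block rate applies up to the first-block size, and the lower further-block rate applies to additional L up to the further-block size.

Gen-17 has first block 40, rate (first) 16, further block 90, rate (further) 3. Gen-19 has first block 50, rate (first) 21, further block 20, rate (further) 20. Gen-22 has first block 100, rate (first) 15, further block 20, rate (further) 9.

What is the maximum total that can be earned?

Rank every tier by rate: Gen-19/tier1 21 > Gen-19/tier2 20 > Gen-17/tier1 16 > Gen-22/tier1 15 > Gen-22/tier2 9 > Gen-17/tier2 3.
Gen-19/tier1 (21): +50 → 160 left.
Fill Gen-19 tier2 block (20 at 20) → 140 left.
Fill Gen-17 tier1 block (40 at 16) → 100 left.
Gen-22 tier1 at 15: fill all 100 → 0 left.
Total = 21×50 + 20×20 + 16×40 + 15×100 = 3590.

3590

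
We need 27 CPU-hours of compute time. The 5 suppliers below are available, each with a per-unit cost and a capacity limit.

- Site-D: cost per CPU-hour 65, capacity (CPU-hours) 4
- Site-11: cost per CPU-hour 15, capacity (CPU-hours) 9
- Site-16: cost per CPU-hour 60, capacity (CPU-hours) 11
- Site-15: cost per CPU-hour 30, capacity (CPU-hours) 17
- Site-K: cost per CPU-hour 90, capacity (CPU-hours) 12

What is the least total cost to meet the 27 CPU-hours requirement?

705

Use suppliers in increasing cost order.
Take 9 from Site-11 at 15 ; need 18 more.
Take 17 from Site-15 at 30 ; need 1 more.
Site-16 at 60: take 1 of its 11 ; requirement met.
Site-D, Site-K: unused.
Cost = 9×15 + 17×30 + 1×60 = 705.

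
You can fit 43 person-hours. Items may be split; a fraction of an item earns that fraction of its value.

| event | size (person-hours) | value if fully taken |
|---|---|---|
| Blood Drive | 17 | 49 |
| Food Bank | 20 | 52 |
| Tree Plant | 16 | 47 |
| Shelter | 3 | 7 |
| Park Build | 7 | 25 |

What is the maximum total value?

Best value per unit of size first: Park Build 25/7≈3.57, Tree Plant 47/16≈2.94, Blood Drive 49/17≈2.88, Food Bank 52/20≈2.6, Shelter 7/3≈2.33.
Park Build: take in full, 7 person-hours for value 25 ; 36 left.
All 16 person-hours of Tree Plant fit (value 47) ; 20 remain.
All 17 person-hours of Blood Drive fit (value 49) ; 3 remain.
3 person-hours left: a 3/20 share of Food Bank gives 52×3/20 = 7.8.
Total value = 128.8.

128.8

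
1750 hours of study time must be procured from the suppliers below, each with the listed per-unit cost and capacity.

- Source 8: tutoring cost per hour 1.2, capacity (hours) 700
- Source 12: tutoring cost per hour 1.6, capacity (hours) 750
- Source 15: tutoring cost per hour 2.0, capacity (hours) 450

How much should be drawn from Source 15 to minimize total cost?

300

Cheapest first:
Source 8 (1.2): use full 700 → 1050 hours to go.
Source 12 at 1.6: take all 750 hours → 300 still needed.
Take 300 from Source 15 at 2.0 to finish.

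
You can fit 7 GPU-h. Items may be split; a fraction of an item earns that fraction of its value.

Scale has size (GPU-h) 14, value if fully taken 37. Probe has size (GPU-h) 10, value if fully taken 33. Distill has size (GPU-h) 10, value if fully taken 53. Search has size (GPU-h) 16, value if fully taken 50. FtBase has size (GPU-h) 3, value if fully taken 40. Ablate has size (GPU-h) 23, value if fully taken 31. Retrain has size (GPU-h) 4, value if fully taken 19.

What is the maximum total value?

61.2

Rank by value-to-size ratio: FtBase 40/3≈13.3, Distill 53/10≈5.3, Retrain 19/4≈4.75, Probe 33/10≈3.3, Search 50/16≈3.12, Scale 37/14≈2.64, Ablate 31/23≈1.35.
Take all of FtBase (3 GPU-h, value 40) → 4 GPU-h left.
Only 4 GPU-h remain; take 4/10 of Distill for value 53×4/10 = 21.2.
Total value = 61.2.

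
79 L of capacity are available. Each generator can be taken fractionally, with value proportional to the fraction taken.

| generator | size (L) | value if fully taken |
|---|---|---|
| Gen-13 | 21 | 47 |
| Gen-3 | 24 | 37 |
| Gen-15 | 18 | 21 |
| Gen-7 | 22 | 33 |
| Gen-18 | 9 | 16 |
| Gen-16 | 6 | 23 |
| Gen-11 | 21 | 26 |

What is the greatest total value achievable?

151.5

Best value per unit of size first: Gen-16 23/6≈3.83, Gen-13 47/21≈2.24, Gen-18 16/9≈1.78, Gen-3 37/24≈1.54, Gen-7 33/22≈1.5, Gen-11 26/21≈1.24, Gen-15 21/18≈1.17.
All 6 L of Gen-16 fit (value 23) → 73 remain.
Take all of Gen-13 (21 L, value 47) → 52 L left.
Take all of Gen-18 (9 L, value 16) → 43 L left.
Take all of Gen-3 (24 L, value 37) → 19 L left.
Only 19 L remain; take 19/22 of Gen-7 for value 33×19/22 = 28.5.
Total value = 151.5.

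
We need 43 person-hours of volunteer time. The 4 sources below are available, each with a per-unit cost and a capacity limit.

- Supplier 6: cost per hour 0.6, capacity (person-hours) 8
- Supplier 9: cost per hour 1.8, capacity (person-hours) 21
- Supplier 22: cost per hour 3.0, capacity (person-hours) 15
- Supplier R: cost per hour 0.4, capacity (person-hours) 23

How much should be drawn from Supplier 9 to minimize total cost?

12

Fill from the cheapest source first.
Supplier R (0.4): use full 23 — 20 person-hours to go.
Supplier 6 (0.6): use full 8 — 12 person-hours to go.
Take 12 from Supplier 9 at 1.8 to finish.
Supplier 22: unused.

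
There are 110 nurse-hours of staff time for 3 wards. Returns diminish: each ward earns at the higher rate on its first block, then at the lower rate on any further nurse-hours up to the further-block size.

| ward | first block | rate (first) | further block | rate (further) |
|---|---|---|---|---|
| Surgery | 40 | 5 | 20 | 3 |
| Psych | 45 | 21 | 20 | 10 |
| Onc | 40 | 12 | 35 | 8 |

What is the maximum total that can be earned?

1665

Treat each block as its own option and order by rate: Psych/tier1 21 > Onc/tier1 12 > Psych/tier2 10 > Onc/tier2 8 > Surgery/tier1 5 > Surgery/tier2 3.
Psych/tier1 (21): +45 → 65 left.
Onc tier1 at 12: fill all 40 → 25 left.
Psych/tier2 (10): +20 → 5 left.
5 remain; put them into Onc tier2 at 8.
Total = 21×45 + 12×40 + 10×20 + 8×5 = 1665.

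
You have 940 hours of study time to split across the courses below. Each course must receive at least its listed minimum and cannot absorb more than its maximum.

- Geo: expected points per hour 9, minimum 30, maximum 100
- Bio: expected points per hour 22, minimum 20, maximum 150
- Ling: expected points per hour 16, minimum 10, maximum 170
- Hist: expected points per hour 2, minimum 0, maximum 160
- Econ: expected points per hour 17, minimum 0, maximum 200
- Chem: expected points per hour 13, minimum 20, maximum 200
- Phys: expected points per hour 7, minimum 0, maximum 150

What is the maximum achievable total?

13760

Meeting every minimum uses 30+20+10+0+0+20+0 = 80 hours, leaving 860.
Highest expected points per hour first: Bio 22 > Econ 17 > Ling 16 > Chem 13 > Geo 9 > Phys 7 > Hist 2.
Give Bio 130 more to hit its cap of 150 — 730 left.
Econ: +200 to 200 (cap) — 530 left.
Ling takes 160 more to reach its cap of 170 — 370 left.
Chem takes 180 more to reach its cap of 200 — 190 left.
Geo takes 70 more to reach its cap of 100 — 120 left.
Phys: +120 (room for 150) → 120. Pool exhausted.
Total = 9×100 + 22×150 + 16×170 + 17×200 + 13×200 + 7×120 = 13760.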